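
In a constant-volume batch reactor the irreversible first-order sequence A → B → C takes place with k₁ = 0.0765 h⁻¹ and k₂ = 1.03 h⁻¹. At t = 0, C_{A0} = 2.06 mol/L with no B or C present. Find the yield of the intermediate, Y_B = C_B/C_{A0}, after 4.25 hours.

The intermediate concentration in a first-order A→B→C sequence is C_B = k₁C_{A0}(e^(−k₁t) − e^(−k₂t))/(k₂−k₁).
e^(−k₁t) = e^(−0.0765×4.25) = e^(−0.3251) = 0.7224; e^(−k₂t) = e^(−4.378) = 0.01256.
C_B = 0.0765×2.06/(1.03−0.0765) × (0.7224−0.01256) = 0.1653×0.7099 = 0.1173 mol/L.
Y_B = C_B/C_{A0} = 0.1173/2.06 = 0.0570.

0.0570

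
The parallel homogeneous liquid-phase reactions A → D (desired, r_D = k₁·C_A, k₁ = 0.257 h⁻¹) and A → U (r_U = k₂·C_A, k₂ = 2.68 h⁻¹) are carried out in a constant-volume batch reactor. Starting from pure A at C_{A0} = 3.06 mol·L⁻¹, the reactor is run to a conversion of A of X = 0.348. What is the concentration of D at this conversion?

0.0932 mol·L⁻¹

C_A = C_{A0}(1−X) = 1.995 mol·L⁻¹.
Both paths are first order in A, so the instantaneous fraction to D is constant: dC_D/d(−C_A) = k₁/(k₁+k₂) = 0.08750.
C_D = 0.08750·(C_{A0}−C_A) = 0.08750×1.065 = 0.0932 mol·L⁻¹.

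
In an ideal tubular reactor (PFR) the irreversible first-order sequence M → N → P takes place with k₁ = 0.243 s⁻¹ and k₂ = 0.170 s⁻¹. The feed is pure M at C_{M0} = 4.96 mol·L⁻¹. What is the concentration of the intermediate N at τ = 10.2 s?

Solving the coupled first-order balances gives C_N(τ) = [k₁/(k₂−k₁)]·C_{M0}·(e^(−k₁τ) − e^(−k₂τ)).
e^(−k₁τ) = e^(−0.243×10.2) = e^(−2.479) = 0.08386; e^(−k₂τ) = e^(−1.734) = 0.1766.
C_N = 0.243×4.96/(0.170−0.243) × (0.08386−0.1766) = (-16.51)×(-0.09272) = 1.531 mol·L⁻¹.

1.53 mol·L⁻¹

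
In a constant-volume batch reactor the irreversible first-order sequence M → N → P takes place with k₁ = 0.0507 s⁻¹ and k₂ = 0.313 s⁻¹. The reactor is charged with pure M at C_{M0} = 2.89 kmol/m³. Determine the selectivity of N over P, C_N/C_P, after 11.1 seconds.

For first-order series with pure M initially, C_N(t) = k₁C_{M0}/(k₂−k₁)·(e^(−k₁t) − e^(−k₂t)).
e^(−k₁t) = e^(−0.0507×11.1) = e^(−0.5628) = 0.5696; e^(−k₂t) = e^(−3.474) = 0.03098.
C_N = 0.0507×2.89/(0.313−0.0507) × (0.5696−0.03098) = 0.5586×0.5386 = 0.3009 kmol/m³.
C_M = C_{M0}e^(−k₁t) = 1.646 kmol/m³, so C_P = C_{M0}−C_M−C_N = 0.9429 kmol/m³; C_N/C_P = 0.319.

0.319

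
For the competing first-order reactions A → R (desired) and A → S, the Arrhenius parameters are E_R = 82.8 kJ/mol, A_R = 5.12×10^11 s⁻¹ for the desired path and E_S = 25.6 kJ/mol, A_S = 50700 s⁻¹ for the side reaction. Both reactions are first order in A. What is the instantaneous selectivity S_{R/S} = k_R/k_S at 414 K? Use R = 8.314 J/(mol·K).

Since both paths have the same order in A, the concentration cancels and S_{R/S} = k_R/k_S = (A_R/A_S)·exp[(E_S−E_R)/(RT)].
(E_S−E_R)/(RT) = (25.6−82.8)×10³/(8.314×414) = -57200/3442 = -16.62.
k_R/k_S = (5.12×10^11/50700)·exp(-16.62) = 1.010×10^7 × 6.064×10^-8 = 0.612.

0.612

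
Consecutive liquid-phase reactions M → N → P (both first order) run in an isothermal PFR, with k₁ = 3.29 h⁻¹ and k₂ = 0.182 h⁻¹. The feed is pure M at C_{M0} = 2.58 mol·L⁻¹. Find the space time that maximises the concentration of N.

The intermediate peaks when r₁ = r₂, i.e. k₁e^(−k₁τ) = k₂e^(−k₂τ), giving τ_opt = ln(k₂/k₁)/(k₂−k₁).
= ln(0.182/3.29)/(0.182−3.29) = ln(0.05532)/-3.108 = -2.895/-3.108 = 0.931 h.

0.931 h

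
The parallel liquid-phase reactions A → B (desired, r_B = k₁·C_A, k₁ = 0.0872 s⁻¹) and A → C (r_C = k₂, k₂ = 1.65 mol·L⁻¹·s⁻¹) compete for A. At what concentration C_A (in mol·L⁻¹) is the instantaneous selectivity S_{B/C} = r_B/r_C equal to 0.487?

9.22 mol·L⁻¹

S_{B/C} = (k₁/k₂)·C_A ⇒ C_A = S·k₂/k₁.
= 0.487×1.65/0.0872 = 9.22 mol·L⁻¹.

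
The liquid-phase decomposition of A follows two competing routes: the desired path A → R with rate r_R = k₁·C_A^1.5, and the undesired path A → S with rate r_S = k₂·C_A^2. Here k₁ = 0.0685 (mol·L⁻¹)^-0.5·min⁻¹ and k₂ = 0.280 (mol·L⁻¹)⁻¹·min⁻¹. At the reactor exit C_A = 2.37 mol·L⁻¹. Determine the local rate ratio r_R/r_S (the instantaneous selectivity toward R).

S_{R/S} = r_R/r_S = (k₁·C_A^1.5)/(k₂·C_A^2) = (k₁/k₂)·C_A^-0.5.
= (0.0685×2.370^1.5) / (0.280×2.370^2) = 0.2499/1.573 = 0.159.

0.159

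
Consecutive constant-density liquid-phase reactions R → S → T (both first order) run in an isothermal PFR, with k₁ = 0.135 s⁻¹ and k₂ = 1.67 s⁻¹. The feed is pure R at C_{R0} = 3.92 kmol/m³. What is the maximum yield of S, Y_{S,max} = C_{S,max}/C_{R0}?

0.0648

Evaluating C_S at τ_opt = ln(k₂/k₁)/(k₂−k₁) gives C_{S,max}/C_{R0} = (k₁/k₂)^[k₂/(k₂−k₁)].
= (0.135/1.67)^(1.67/(1.67−0.135)) = (0.08084)^(1.088) = 0.06480.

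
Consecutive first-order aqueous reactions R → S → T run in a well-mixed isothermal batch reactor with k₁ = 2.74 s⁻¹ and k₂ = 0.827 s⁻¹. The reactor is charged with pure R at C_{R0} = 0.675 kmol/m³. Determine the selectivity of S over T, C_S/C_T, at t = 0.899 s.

1.57

The intermediate concentration in a first-order A→B→C sequence is C_S = k₁C_{R0}(e^(−k₁t) − e^(−k₂t))/(k₂−k₁).
e^(−k₁t) = e^(−2.74×0.899) = e^(−2.463) = 0.08516; e^(−k₂t) = e^(−0.7435) = 0.4755.
C_S = 2.74×0.675/(0.827−2.74) × (0.08516−0.4755) = (-0.9668)×(-0.3903) = 0.3773 kmol/m³.
C_R = C_{R0}e^(−k₁t) = 0.05748 kmol/m³, so C_T = C_{R0}−C_R−C_S = 0.2402 kmol/m³; C_S/C_T = 1.57.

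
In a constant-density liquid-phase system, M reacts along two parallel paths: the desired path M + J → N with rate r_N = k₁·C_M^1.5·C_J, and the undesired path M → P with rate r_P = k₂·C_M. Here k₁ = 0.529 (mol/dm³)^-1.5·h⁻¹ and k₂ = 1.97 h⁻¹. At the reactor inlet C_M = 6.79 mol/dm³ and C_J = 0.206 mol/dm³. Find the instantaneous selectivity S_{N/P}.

S_{N/P} = r_N/r_P = (k₁·C_M^1.5·C_J)/(k₂·C_M) = (k₁/k₂)·C_M^0.5·C_J.
= (0.529×6.790^1.5×0.2060) / (1.97×6.790) = 1.928/13.38 = 0.144.
Since the desired path is higher order in M, keeping C_M high (PFR or concentrated feed) favours N.

0.144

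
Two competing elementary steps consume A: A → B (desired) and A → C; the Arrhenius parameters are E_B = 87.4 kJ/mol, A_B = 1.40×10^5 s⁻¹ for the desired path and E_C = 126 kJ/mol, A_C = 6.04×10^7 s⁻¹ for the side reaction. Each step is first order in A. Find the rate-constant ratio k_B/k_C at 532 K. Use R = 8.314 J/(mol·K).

14.3

With equal orders, S_{B/C} = k_B/k_C = (A_B/A_C)·exp[(E_C−E_B)/(RT)].
(E_C−E_B)/(RT) = (126−87.4)×10³/(8.314×532) = 38600/4423 = 8.727.
k_B/k_C = (1.40×10^5/6.04×10^7)·exp(8.727) = 0.002318 × 6167 = 14.3.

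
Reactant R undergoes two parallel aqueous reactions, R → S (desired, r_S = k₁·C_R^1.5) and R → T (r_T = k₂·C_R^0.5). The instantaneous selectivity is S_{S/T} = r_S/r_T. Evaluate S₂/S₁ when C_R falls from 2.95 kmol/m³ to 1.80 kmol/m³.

S_{S/T} = (k₁/k₂)·C_R, so S₂/S₁ = (C_{R,2}/C_{R,1}).
= 1.80/2.95 = 0.610.

0.610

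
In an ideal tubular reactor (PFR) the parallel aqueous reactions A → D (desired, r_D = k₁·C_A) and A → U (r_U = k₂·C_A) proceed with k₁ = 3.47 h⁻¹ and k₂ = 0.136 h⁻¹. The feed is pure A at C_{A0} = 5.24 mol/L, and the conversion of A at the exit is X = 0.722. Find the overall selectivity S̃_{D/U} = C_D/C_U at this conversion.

C_A = C_{A0}(1−X) = 1.457 mol/L.
Both paths are first order in A, so the instantaneous fraction to D is constant: dC_D/d(−C_A) = k₁/(k₁+k₂) = 0.9623.
C_D = 0.9623·(C_{A0}−C_A) = 0.9623×3.783 = 3.64 mol/L.
C_U = (C_{A0}−C_A)−C_D = 0.1427 mol/L; S̃_{D/U} = 3.641/0.1427 = 25.5.

25.5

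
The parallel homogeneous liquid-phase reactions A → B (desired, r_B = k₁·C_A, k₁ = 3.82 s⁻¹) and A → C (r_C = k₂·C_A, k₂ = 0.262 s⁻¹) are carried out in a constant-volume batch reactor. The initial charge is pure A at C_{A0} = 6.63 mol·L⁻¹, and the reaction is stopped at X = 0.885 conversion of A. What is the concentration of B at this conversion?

C_A = C_{A0}(1−X) = 0.7624 mol·L⁻¹.
Both paths are first order in A, so the instantaneous fraction to B is constant: dC_B/d(−C_A) = k₁/(k₁+k₂) = 0.9358.
C_B = 0.9358·(C_{A0}−C_A) = 0.9358×5.868 = 5.49 mol·L⁻¹.

5.49 mol·L⁻¹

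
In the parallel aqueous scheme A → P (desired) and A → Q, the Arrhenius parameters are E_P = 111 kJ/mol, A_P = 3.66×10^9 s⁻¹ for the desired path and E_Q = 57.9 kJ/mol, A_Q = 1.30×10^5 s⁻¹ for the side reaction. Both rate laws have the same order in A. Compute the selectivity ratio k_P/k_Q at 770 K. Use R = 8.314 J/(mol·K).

7.03

With equal orders, S_{P/Q} = k_P/k_Q = (A_P/A_Q)·exp[(E_Q−E_P)/(RT)].
(E_Q−E_P)/(RT) = (57.9−111)×10³/(8.314×770) = -53100/6402 = -8.295.
k_P/k_Q = (3.66×10^9/1.30×10^5)·exp(-8.295) = 28154 × 2.499×10^-4 = 7.03.
Since E_P > E_Q, raising the temperature improves selectivity toward P.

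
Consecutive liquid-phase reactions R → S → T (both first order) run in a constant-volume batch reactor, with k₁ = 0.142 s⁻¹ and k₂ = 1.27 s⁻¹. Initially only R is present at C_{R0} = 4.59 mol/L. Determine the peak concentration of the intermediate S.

0.390 mol/L

Evaluating C_S at t_opt = ln(k₂/k₁)/(k₂−k₁) gives C_{S,max}/C_{R0} = (k₁/k₂)^[k₂/(k₂−k₁)].
= (0.142/1.27)^(1.27/(1.27−0.142)) = (0.1118)^(1.126) = 0.08486.
C_{S,max} = 0.08486×4.59 = 0.390 mol/L.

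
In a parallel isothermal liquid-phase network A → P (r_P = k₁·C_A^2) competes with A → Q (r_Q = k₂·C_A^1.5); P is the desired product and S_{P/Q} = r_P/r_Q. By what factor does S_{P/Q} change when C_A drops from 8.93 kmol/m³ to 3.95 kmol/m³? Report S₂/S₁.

S_{P/Q} = (k₁/k₂)·C_A^0.5, so S₂/S₁ = (C_{A,2}/C_{A,1})^0.5.
= (3.95/8.93)^0.5 = (0.4423)^0.5 = 0.665.

0.665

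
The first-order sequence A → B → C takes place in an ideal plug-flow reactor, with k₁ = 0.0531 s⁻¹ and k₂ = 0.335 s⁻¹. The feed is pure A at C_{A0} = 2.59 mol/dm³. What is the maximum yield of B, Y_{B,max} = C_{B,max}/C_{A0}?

Evaluating C_B at τ_opt = ln(k₂/k₁)/(k₂−k₁) gives C_{B,max}/C_{A0} = (k₁/k₂)^[k₂/(k₂−k₁)].
= (0.0531/0.335)^(0.335/(0.335−0.0531)) = (0.1585)^(1.188) = 0.1120.

0.112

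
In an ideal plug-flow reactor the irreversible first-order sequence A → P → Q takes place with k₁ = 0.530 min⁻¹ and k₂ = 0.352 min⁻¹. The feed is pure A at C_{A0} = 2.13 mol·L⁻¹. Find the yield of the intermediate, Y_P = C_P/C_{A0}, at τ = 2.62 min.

0.441

For first-order series with pure A initially, C_P(τ) = k₁C_{A0}/(k₂−k₁)·(e^(−k₁τ) − e^(−k₂τ)).
e^(−k₁τ) = e^(−0.530×2.62) = e^(−1.389) = 0.2494; e^(−k₂τ) = e^(−0.9222) = 0.3976.
C_P = 0.530×2.13/(0.352−0.530) × (0.2494−0.3976) = (-6.342)×(-0.1482) = 0.9399 mol·L⁻¹.
Y_P = C_P/C_{A0} = 0.9399/2.13 = 0.441.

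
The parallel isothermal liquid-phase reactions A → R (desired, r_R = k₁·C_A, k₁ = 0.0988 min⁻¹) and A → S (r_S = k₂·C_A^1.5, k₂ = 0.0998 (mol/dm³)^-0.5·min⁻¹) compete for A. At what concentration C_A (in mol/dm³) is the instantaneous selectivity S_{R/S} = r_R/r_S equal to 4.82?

S_{R/S} = (k₁/k₂)·C_A^-0.5 ⇒ C_A = (S·k₂/k₁)^(-2).
= (4.82×0.0998/0.0988)^(-2) = (4.869)^(-2) = 0.0422 mol/dm³.

0.0422 mol/dm³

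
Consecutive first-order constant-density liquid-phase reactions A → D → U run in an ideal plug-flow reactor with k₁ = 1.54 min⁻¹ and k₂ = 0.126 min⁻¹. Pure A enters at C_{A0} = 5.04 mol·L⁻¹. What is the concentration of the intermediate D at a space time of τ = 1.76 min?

Solving the coupled first-order balances gives C_D(τ) = [k₁/(k₂−k₁)]·C_{A0}·(e^(−k₁τ) − e^(−k₂τ)).
e^(−k₁τ) = e^(−1.54×1.76) = e^(−2.710) = 0.06651; e^(−k₂τ) = e^(−0.2218) = 0.8011.
C_D = 1.54×5.04/(0.126−1.54) × (0.06651−0.8011) = (-5.489)×(-0.7346) = 4.032 mol·L⁻¹.

4.03 mol·L⁻¹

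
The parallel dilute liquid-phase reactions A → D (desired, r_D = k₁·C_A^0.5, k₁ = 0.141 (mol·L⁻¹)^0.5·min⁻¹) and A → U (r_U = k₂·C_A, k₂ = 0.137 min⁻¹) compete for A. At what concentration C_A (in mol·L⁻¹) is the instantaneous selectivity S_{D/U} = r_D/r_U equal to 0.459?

5.03 mol·L⁻¹

S_{D/U} = (k₁/k₂)·C_A^-0.5 ⇒ C_A = (S·k₂/k₁)^(-2).
= (0.459×0.137/0.141)^(-2) = (0.4460)^(-2) = 5.03 mol·L⁻¹.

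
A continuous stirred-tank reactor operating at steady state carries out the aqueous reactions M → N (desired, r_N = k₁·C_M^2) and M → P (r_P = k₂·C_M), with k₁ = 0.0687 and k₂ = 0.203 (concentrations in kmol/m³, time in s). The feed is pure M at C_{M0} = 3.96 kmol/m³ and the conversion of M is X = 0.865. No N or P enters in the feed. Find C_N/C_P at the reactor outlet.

Exit C_M = C_{M0}(1−X) = 3.96×0.135 = 0.5346 kmol/m³.
In a CSTR the entire volume is at exit conditions, so r_N = 0.0687×0.5346^2 = 0.01963 and r_P = 0.203×0.5346 = 0.1085.
Overall selectivity = C_N/C_P = r_Nτ/(r_Pτ) = r_N/r_P = 0.181.

0.181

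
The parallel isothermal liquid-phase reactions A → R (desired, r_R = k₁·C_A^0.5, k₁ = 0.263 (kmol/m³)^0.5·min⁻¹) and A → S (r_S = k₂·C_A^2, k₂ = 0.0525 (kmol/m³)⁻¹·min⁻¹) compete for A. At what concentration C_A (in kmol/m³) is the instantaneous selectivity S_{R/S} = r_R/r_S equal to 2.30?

S_{R/S} = (k₁/k₂)·C_A^-1.5 ⇒ C_A = (S·k₂/k₁)^(1/(-1.5)).
= (2.30×0.0525/0.263)^(-0.6667) = (0.4591)^(-0.6667) = 1.68 kmol/m³.

1.68 kmol/m³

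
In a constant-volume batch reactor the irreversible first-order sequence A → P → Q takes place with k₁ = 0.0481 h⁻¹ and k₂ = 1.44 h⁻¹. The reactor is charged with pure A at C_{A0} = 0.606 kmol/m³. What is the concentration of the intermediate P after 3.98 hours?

0.0172 kmol/m³

For first-order series with pure A initially, C_P(t) = k₁C_{A0}/(k₂−k₁)·(e^(−k₁t) − e^(−k₂t)).
e^(−k₁t) = e^(−0.0481×3.98) = e^(−0.1914) = 0.8258; e^(−k₂t) = e^(−5.731) = 0.003243.
C_P = 0.0481×0.606/(1.44−0.0481) × (0.8258−0.003243) = 0.02094×0.8225 = 0.01723 kmol/m³.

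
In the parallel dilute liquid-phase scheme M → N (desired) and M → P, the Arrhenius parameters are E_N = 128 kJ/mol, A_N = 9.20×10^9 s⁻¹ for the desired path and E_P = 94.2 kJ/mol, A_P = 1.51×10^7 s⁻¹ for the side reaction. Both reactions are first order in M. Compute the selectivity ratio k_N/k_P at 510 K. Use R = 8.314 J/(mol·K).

k_N/k_P = (A_N/A_P)·exp[−(E_N−E_P)/(RT)] = (A_N/A_P)·exp[(E_P−E_N)/(RT)].
(E_P−E_N)/(RT) = (94.2−128)×10³/(8.314×510) = -33800/4240 = -7.971.
k_N/k_P = (9.20×10^9/1.51×10^7)·exp(-7.971) = 609.3 × 3.452×10^-4 = 0.210.

0.210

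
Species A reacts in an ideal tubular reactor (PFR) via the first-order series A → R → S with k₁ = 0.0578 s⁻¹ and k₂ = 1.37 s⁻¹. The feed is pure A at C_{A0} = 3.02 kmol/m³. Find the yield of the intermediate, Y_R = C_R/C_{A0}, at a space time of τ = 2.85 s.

0.0365

The intermediate concentration in a first-order A→B→C sequence is C_R = k₁C_{A0}(e^(−k₁τ) − e^(−k₂τ))/(k₂−k₁).
e^(−k₁τ) = e^(−0.0578×2.85) = e^(−0.1647) = 0.8481; e^(−k₂τ) = e^(−3.905) = 0.02015.
C_R = 0.0578×3.02/(1.37−0.0578) × (0.8481−0.02015) = 0.1330×0.8280 = 0.1101 kmol/m³.
Y_R = C_R/C_{A0} = 0.1101/3.02 = 0.0365.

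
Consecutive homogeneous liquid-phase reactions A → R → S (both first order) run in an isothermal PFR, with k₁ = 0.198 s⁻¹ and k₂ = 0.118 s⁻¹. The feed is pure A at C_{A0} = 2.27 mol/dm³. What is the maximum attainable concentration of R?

For a first-order series the maximum intermediate yield is C_{R,max}/C_{A0} = (k₁/k₂)^[k₂/(k₂−k₁)].
= (0.198/0.118)^(0.118/(0.118−0.198)) = (1.678)^(-1.475) = 0.4661.
C_{R,max} = 0.4661×2.27 = 1.06 mol/dm³.

1.06 mol/dm³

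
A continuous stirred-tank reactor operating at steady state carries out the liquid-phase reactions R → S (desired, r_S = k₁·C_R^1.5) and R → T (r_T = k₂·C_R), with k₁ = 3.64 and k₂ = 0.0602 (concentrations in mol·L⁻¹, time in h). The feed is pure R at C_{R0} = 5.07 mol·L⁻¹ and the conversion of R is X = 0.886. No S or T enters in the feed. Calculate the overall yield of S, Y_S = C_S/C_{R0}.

Exit C_R = C_{R0}(1−X) = 5.07×0.114 = 0.5780 mol·L⁻¹.
Rates in a CSTR are evaluated at the outlet concentration: r_S = 3.64×0.5780^1.5 = 1.599, r_T = 0.0602×0.5780 = 0.03479.
Fraction of consumed R going to S: r_S/(r_S+r_T) = 0.9787.
C_S = 0.9787·C_{R0}·X = 0.9787×5.07×0.886 = 4.40 mol·L⁻¹; Y_S = C_S/C_{R0} = 0.867.

0.867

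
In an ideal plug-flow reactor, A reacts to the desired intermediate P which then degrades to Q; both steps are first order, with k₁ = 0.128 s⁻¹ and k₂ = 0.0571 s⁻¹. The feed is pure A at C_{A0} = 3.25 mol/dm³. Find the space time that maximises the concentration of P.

11.4 s

For first-order series the maximum of C_P occurs at τ_opt = ln(k₂/k₁)/(k₂−k₁).
= ln(0.0571/0.128)/(0.0571−0.128) = ln(0.4461)/-0.07090 = -0.8072/-0.07090 = 11.4 s.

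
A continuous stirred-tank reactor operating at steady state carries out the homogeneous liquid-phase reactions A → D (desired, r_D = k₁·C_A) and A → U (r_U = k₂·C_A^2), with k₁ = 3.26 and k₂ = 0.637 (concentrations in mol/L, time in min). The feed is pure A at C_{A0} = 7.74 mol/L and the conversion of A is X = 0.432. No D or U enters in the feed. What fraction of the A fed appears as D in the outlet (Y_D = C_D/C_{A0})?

0.232

Exit C_A = C_{A0}(1−X) = 7.74×0.568 = 4.396 mol/L.
In a CSTR the entire volume is at exit conditions, so r_D = 3.26×4.396 = 14.33 and r_U = 0.637×4.396^2 = 12.31.
Fraction of consumed A going to D: r_D/(r_D+r_U) = 0.5379.
C_D = 0.5379·C_{A0}·X = 0.5379×7.74×0.432 = 1.80 mol/L; Y_D = C_D/C_{A0} = 0.232.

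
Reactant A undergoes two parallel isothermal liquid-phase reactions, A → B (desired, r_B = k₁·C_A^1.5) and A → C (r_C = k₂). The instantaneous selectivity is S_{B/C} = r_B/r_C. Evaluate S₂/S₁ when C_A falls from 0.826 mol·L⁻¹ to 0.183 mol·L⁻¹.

S_{B/C} = (k₁/k₂)·C_A^1.5, so S₂/S₁ = (C_{A,2}/C_{A,1})^1.5.
= (0.183/0.826)^1.5 = (0.2215)^1.5 = 0.104.
Selectivity toward B falls as C_A falls — high-concentration operation is favoured.

0.104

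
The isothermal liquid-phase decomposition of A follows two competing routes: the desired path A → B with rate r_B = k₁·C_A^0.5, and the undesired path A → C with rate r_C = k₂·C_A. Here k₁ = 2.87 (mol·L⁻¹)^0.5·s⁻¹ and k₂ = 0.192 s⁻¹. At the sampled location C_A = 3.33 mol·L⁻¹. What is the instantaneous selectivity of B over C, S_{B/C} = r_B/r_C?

8.19

S_{B/C} = r_B/r_C = (k₁·C_A^0.5)/(k₂·C_A) = (k₁/k₂)·C_A^-0.5.
= (2.87×3.330^0.5) / (0.192×3.330) = 5.237/0.6394 = 8.19.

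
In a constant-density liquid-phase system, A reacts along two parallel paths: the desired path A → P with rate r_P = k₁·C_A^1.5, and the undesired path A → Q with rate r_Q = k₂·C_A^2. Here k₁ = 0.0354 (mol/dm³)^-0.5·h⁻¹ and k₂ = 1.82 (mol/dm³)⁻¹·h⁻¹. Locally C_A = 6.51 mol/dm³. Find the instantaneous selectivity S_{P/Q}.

0.00762

S_{P/Q} = r_P/r_Q = (k₁·C_A^1.5)/(k₂·C_A^2) = (k₁/k₂)·C_A^-0.5.
= (0.0354×6.510^1.5) / (1.82×6.510^2) = 0.5880/77.13 = 0.00762.
The undesired path is higher order in A, so low C_A (CSTR or dilute feed) favours P.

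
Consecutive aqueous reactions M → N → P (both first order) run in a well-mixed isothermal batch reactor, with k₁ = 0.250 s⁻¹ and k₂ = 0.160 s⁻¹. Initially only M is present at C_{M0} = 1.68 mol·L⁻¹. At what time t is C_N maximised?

Setting dC_N/dt = 0 gives t_opt = ln(k₂/k₁)/(k₂−k₁).
= ln(0.160/0.250)/(0.160−0.250) = ln(0.6400)/-0.09000 = -0.4463/-0.09000 = 4.96 s.

4.96 s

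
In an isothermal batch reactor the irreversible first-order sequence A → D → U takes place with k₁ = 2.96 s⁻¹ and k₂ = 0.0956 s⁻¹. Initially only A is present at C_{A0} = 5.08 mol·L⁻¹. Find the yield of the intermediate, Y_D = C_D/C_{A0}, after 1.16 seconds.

0.892

Solving the coupled first-order balances gives C_D(t) = [k₁/(k₂−k₁)]·C_{A0}·(e^(−k₁t) − e^(−k₂t)).
e^(−k₁t) = e^(−2.96×1.16) = e^(−3.434) = 0.03227; e^(−k₂t) = e^(−0.1109) = 0.8950.
C_D = 2.96×5.08/(0.0956−2.96) × (0.03227−0.8950) = (-5.250)×(-0.8628) = 4.529 mol·L⁻¹.
Y_D = C_D/C_{A0} = 4.529/5.08 = 0.892.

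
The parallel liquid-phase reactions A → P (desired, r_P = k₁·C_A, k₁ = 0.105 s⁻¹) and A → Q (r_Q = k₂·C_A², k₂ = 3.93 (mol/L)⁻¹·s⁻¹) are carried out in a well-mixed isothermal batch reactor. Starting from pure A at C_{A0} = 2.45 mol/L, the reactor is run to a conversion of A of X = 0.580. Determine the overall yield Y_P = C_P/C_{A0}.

0.00930

C_A = C_{A0}(1−X) = 1.029 mol/L.
Along a PFR/batch, dC_P/dC_A = −r_P/(r_P+r_Q) = −k₁/(k₁+k₂·C_A).
Integrating from C_{A0} to C_A: C_P = (0.105/3.93)·ln[(0.105+3.93·2.45)/(0.105+3.93·1.03)] = 0.02672·ln(9.734/4.149) = 0.02278 mol/L.
Y_P = C_P/C_{A0} = 0.02278/2.45 = 0.00930.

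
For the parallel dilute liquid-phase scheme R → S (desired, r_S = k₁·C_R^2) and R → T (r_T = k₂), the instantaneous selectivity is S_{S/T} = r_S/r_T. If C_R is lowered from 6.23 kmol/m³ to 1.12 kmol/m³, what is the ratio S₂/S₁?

0.0323

S_{S/T} = (k₁/k₂)·C_R^2, so S₂/S₁ = (C_{R,2}/C_{R,1})^2.
= (1.12/6.23)^2 = (0.1798)^2 = 0.0323.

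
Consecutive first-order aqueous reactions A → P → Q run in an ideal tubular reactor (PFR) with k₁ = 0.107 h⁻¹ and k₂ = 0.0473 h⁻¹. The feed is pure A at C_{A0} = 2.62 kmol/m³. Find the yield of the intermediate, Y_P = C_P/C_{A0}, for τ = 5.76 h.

The intermediate concentration in a first-order A→B→C sequence is C_P = k₁C_{A0}(e^(−k₁τ) − e^(−k₂τ))/(k₂−k₁).
e^(−k₁τ) = e^(−0.107×5.76) = e^(−0.6163) = 0.5399; e^(−k₂τ) = e^(−0.2724) = 0.7615.
C_P = 0.107×2.62/(0.0473−0.107) × (0.5399−0.7615) = (-4.696)×(-0.2216) = 1.041 kmol/m³.
Y_P = C_P/C_{A0} = 1.041/2.62 = 0.397.

0.397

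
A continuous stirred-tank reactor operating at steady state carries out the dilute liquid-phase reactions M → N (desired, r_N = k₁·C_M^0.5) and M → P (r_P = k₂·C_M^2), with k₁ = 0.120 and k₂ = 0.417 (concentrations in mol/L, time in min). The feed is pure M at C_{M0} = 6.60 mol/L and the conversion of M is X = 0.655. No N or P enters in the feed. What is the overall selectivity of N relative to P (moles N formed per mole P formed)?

Exit C_M = C_{M0}(1−X) = 6.60×0.345 = 2.277 mol/L.
Rates in a CSTR are evaluated at the outlet concentration: r_N = 0.120×2.277^0.5 = 0.1811, r_P = 0.417×2.277^2 = 2.162.
Overall selectivity = C_N/C_P = r_Nτ/(r_Pτ) = r_N/r_P = 0.0838.

0.0838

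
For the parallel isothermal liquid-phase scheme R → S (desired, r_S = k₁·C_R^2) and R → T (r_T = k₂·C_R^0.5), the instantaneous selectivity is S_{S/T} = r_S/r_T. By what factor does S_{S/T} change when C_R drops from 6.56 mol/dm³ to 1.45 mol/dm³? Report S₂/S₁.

S_{S/T} = (k₁/k₂)·C_R^1.5, so S₂/S₁ = (C_{R,2}/C_{R,1})^1.5.
= (1.45/6.56)^1.5 = (0.2210)^1.5 = 0.104.
Selectivity toward S falls as C_R falls — high-concentration operation is favoured.

0.104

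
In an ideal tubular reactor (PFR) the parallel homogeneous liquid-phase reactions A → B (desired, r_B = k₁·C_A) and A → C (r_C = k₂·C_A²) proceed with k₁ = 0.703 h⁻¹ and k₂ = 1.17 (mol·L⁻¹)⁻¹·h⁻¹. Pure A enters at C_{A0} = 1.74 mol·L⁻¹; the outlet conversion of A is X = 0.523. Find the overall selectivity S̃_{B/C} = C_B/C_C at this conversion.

0.482

C_A = C_{A0}(1−X) = 0.8300 mol·L⁻¹.
Along a PFR/batch, dC_B/dC_A = −r_B/(r_B+r_C) = −k₁/(k₁+k₂·C_A).
Integrating from C_{A0} to C_A: C_B = (0.703/1.17)·ln[(0.703+1.17·1.74)/(0.703+1.17·0.830)] = 0.6009·ln(2.739/1.674) = 0.2958 mol·L⁻¹.
C_C = (C_{A0}−C_A)−C_B = 0.6142 mol·L⁻¹; S̃_{B/C} = 0.2958/0.6142 = 0.482.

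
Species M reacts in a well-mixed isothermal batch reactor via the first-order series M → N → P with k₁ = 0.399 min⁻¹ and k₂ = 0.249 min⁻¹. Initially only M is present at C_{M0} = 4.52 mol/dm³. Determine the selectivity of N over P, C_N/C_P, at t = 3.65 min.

1.43

The intermediate concentration in a first-order A→B→C sequence is C_N = k₁C_{M0}(e^(−k₁t) − e^(−k₂t))/(k₂−k₁).
e^(−k₁t) = e^(−0.399×3.65) = e^(−1.456) = 0.2331; e^(−k₂t) = e^(−0.9088) = 0.4030.
C_N = 0.399×4.52/(0.249−0.399) × (0.2331−0.4030) = (-12.02)×(-0.1699) = 2.043 mol/dm³.
C_M = C_{M0}e^(−k₁t) = 1.054 mol/dm³, so C_P = C_{M0}−C_M−C_N = 1.424 mol/dm³; C_N/C_P = 1.43.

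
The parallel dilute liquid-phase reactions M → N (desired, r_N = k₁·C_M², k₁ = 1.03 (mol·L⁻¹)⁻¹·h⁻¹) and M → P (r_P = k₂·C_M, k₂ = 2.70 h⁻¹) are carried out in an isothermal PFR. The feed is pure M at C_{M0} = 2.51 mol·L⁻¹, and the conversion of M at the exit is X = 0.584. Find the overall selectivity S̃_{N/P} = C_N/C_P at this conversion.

C_M = C_{M0}(1−X) = 1.044 mol·L⁻¹.
Along a PFR/batch, dC_P/dC_M = −r_P/(r_N+r_P) = −k₂/(k₂+k₁·C_M).
Integrating from C_{M0} to C_M: C_P = (2.70/1.03)·ln[(2.70+1.03·2.51)/(2.70+1.03·1.04)] = 2.621·ln(5.285/3.775) = 0.8818 mol·L⁻¹.
Then C_N = (C_{M0}−C_M) − C_P = 1.466 − 0.8818 = 0.5840 mol·L⁻¹.
S̃_{N/P} = C_N/C_P = 0.5840/0.8818 = 0.662.

0.662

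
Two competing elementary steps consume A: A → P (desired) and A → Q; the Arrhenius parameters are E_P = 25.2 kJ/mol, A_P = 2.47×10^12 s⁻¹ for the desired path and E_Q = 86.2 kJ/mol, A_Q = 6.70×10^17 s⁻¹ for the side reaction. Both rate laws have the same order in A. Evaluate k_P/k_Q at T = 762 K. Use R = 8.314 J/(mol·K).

Since both paths have the same order in A, the concentration cancels and S_{P/Q} = k_P/k_Q = (A_P/A_Q)·exp[(E_Q−E_P)/(RT)].
(E_Q−E_P)/(RT) = (86.2−25.2)×10³/(8.314×762) = 61000/6335 = 9.629.
k_P/k_Q = (2.47×10^12/6.70×10^17)·exp(9.629) = 3.687×10^-6 × 15194 = 0.0560.
Since E_P < E_Q, lowering the temperature improves selectivity toward P.

0.0560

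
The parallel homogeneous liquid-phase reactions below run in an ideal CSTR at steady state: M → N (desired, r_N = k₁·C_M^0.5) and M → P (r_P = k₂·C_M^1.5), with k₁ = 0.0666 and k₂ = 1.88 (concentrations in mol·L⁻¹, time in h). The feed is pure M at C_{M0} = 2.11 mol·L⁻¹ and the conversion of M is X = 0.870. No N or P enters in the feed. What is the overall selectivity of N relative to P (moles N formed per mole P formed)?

0.129

Exit C_M = C_{M0}(1−X) = 2.11×0.130 = 0.2743 mol·L⁻¹.
In a CSTR the entire volume is at exit conditions, so r_N = 0.0666×0.2743^0.5 = 0.03488 and r_P = 1.88×0.2743^1.5 = 0.2701.
Overall selectivity = C_N/C_P = r_Nτ/(r_Pτ) = r_N/r_P = 0.129.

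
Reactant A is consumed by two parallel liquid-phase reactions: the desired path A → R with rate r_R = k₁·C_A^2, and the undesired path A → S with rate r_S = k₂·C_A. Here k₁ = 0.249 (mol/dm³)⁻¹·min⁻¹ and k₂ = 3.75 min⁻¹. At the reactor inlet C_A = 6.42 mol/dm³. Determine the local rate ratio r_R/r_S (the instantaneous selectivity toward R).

0.426

S_{R/S} = r_R/r_S = (k₁·C_A^2)/(k₂·C_A) = (k₁/k₂)·C_A.
= (0.249×6.420^2) / (3.75×6.420) = 10.26/24.07 = 0.426.
Since the desired path is higher order in A, keeping C_A high (PFR or concentrated feed) favours R.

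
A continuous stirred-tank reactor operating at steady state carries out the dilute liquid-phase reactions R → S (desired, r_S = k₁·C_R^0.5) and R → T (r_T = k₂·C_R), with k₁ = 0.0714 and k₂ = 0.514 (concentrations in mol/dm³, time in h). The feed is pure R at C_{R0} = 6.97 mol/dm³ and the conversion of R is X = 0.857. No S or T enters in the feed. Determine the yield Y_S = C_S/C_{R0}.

0.105

Exit C_R = C_{R0}(1−X) = 6.97×0.143 = 0.9967 mol/dm³.
Rates in a CSTR are evaluated at the outlet concentration: r_S = 0.0714×0.9967^0.5 = 0.07128, r_T = 0.514×0.9967 = 0.5123.
Fraction of consumed R going to S: r_S/(r_S+r_T) = 0.1221.
C_S = 0.1221·C_{R0}·X = 0.1221×6.97×0.857 = 0.730 mol/dm³; Y_S = C_S/C_{R0} = 0.105.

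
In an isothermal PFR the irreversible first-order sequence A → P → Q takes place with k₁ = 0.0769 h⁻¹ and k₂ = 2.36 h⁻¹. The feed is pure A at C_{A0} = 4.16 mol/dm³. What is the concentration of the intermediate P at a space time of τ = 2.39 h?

0.116 mol/dm³

The intermediate concentration in a first-order A→B→C sequence is C_P = k₁C_{A0}(e^(−k₁τ) − e^(−k₂τ))/(k₂−k₁).
e^(−k₁τ) = e^(−0.0769×2.39) = e^(−0.1838) = 0.8321; e^(−k₂τ) = e^(−5.640) = 0.003551.
C_P = 0.0769×4.16/(2.36−0.0769) × (0.8321−0.003551) = 0.1401×0.8286 = 0.1161 mol/dm³.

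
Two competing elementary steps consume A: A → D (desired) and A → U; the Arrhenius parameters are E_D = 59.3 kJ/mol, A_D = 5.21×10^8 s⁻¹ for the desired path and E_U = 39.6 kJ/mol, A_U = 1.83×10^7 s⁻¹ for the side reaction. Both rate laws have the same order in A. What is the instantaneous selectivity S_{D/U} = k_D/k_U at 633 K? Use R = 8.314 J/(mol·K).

Since both paths have the same order in A, the concentration cancels and S_{D/U} = k_D/k_U = (A_D/A_U)·exp[(E_U−E_D)/(RT)].
(E_U−E_D)/(RT) = (39.6−59.3)×10³/(8.314×633) = -19700/5263 = -3.743.
k_D/k_U = (5.21×10^8/1.83×10^7)·exp(-3.743) = 28.47 × 0.02368 = 0.674.
Since E_D > E_U, raising the temperature improves selectivity toward D.

0.674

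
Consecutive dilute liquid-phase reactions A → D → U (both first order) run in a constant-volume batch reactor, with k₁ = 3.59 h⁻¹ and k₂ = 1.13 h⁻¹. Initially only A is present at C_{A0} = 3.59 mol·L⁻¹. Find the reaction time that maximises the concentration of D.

0.470 h

The intermediate peaks when r₁ = r₂, i.e. k₁e^(−k₁t) = k₂e^(−k₂t), giving t_opt = ln(k₂/k₁)/(k₂−k₁).
= ln(1.13/3.59)/(1.13−3.59) = ln(0.3148)/-2.460 = -1.156/-2.460 = 0.470 h.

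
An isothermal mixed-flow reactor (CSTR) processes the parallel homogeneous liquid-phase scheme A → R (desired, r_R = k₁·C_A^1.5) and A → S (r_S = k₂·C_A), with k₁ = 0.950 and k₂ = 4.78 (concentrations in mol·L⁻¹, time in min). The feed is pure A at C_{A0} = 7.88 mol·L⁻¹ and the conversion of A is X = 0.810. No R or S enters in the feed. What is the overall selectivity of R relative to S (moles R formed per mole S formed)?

Exit C_A = C_{A0}(1−X) = 7.88×0.190 = 1.497 mol·L⁻¹.
In a CSTR the entire volume is at exit conditions, so r_R = 0.950×1.497^1.5 = 1.740 and r_S = 4.78×1.497 = 7.157.
Overall selectivity = C_R/C_S = r_Rτ/(r_Sτ) = r_R/r_S = 0.243.

0.243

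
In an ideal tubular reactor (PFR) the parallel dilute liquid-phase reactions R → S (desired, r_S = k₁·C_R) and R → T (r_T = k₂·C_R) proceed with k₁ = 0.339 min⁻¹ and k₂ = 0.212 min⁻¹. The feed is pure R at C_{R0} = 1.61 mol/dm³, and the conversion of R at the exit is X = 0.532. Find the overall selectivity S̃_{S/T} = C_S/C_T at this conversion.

C_R = C_{R0}(1−X) = 0.7535 mol/dm³.
Both paths are first order in R, so the instantaneous fraction to S is constant: dC_S/d(−C_R) = k₁/(k₁+k₂) = 0.6152.
C_S = 0.6152·(C_{R0}−C_R) = 0.6152×0.8565 = 0.527 mol/dm³.
C_T = (C_{R0}−C_R)−C_S = 0.3296 mol/dm³; S̃_{S/T} = 0.5270/0.3296 = 1.60.

1.60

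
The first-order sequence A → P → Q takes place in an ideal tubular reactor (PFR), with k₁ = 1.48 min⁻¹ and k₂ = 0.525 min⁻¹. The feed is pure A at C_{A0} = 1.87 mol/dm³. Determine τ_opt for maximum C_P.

For first-order series the maximum of C_P occurs at τ_opt = ln(k₂/k₁)/(k₂−k₁).
= ln(0.525/1.48)/(0.525−1.48) = ln(0.3547)/-0.9550 = -1.036/-0.9550 = 1.09 min.

1.09 min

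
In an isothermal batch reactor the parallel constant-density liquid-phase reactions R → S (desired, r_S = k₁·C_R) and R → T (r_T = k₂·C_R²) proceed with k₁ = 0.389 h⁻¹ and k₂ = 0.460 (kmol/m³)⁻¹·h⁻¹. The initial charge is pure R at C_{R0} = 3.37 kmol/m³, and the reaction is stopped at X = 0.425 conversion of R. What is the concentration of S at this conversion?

0.351 kmol/m³

C_R = C_{R0}(1−X) = 1.938 kmol/m³.
Along a PFR/batch, dC_S/dC_R = −r_S/(r_S+r_T) = −k₁/(k₁+k₂·C_R).
Integrating from C_{R0} to C_R: C_S = (0.389/0.460)·ln[(0.389+0.460·3.37)/(0.389+0.460·1.94)] = 0.8457·ln(1.939/1.280) = 0.3511 kmol/m³.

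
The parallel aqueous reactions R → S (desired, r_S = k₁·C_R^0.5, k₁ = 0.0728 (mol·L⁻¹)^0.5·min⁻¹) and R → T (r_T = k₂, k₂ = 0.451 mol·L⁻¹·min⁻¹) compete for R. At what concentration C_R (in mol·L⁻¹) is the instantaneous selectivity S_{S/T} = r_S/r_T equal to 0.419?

S_{S/T} = (k₁/k₂)·C_R^0.5 ⇒ C_R = (S·k₂/k₁)^(2).
= (0.419×0.451/0.0728)^(2) = (2.596)^(2) = 6.74 mol·L⁻¹.

6.74 mol·L⁻¹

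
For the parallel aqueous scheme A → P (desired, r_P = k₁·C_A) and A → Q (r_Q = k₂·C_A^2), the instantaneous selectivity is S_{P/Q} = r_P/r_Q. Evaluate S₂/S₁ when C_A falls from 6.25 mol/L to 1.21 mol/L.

5.17

S_{P/Q} = (k₁/k₂)·C_A⁻¹, so S₂/S₁ = (C_{A,2}/C_{A,1})⁻¹.
= 6.25/1.21 = 5.17.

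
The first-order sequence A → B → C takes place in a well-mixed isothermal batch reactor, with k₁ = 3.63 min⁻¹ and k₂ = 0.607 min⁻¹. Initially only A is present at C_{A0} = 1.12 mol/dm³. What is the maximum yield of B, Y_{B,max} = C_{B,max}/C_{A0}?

0.698

Evaluating C_B at t_opt = ln(k₂/k₁)/(k₂−k₁) gives C_{B,max}/C_{A0} = (k₁/k₂)^[k₂/(k₂−k₁)].
= (3.63/0.607)^(0.607/(0.607−3.63)) = (5.980)^(-0.2008) = 0.6983.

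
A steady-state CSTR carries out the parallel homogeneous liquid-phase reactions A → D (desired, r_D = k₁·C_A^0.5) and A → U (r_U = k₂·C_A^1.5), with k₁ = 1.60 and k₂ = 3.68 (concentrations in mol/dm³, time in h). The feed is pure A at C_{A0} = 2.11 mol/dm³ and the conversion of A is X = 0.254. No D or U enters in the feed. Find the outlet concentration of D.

Exit C_A = C_{A0}(1−X) = 2.11×0.746 = 1.574 mol/dm³.
In a CSTR the entire volume is at exit conditions, so r_D = 1.60×1.574^0.5 = 2.007 and r_U = 3.68×1.574^1.5 = 7.267.
Fraction of consumed A going to D: r_D/(r_D+r_U) = 0.2164.
C_D = 0.2164·C_{A0}·X = 0.2164×2.11×0.254 = 0.116 mol/dm³.

0.116 mol/dm³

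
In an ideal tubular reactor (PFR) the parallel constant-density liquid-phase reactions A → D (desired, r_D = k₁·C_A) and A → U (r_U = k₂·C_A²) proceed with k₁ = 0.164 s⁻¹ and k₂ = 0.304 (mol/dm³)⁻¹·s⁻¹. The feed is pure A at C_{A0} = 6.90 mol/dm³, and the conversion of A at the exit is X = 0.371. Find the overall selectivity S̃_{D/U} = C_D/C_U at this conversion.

0.0975

C_A = C_{A0}(1−X) = 4.340 mol/dm³.
Along a PFR/batch, dC_D/dC_A = −r_D/(r_D+r_U) = −k₁/(k₁+k₂·C_A).
Integrating from C_{A0} to C_A: C_D = (0.164/0.304)·ln[(0.164+0.304·6.90)/(0.164+0.304·4.34)] = 0.5395·ln(2.262/1.483) = 0.2275 mol/dm³.
C_U = (C_{A0}−C_A)−C_D = 2.332 mol/dm³; S̃_{D/U} = 0.2275/2.332 = 0.0975.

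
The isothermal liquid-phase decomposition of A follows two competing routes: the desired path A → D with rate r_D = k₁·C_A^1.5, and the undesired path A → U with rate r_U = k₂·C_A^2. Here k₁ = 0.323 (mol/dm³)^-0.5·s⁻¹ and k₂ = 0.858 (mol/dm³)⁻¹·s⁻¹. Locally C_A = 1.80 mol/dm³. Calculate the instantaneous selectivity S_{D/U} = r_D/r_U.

0.281

S_{D/U} = r_D/r_U = (k₁·C_A^1.5)/(k₂·C_A^2) = (k₁/k₂)·C_A^-0.5.
= (0.323×1.800^1.5) / (0.858×1.800^2) = 0.7800/2.780 = 0.281.
The undesired path is higher order in A, so low C_A (CSTR or dilute feed) favours D.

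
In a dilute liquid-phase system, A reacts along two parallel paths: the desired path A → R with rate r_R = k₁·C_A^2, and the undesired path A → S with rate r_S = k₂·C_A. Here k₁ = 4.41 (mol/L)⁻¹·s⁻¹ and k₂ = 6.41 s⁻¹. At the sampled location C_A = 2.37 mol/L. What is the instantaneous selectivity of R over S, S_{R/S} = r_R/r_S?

1.63

S_{R/S} = r_R/r_S = (k₁·C_A^2)/(k₂·C_A) = (k₁/k₂)·C_A.
= (4.41×2.370^2) / (6.41×2.370) = 24.77/15.19 = 1.63.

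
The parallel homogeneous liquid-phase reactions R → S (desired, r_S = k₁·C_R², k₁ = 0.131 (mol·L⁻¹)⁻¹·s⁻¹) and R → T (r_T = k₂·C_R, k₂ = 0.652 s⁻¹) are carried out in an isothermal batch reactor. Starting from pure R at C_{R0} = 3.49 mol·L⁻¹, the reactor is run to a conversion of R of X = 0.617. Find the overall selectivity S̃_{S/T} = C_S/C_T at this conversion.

C_R = C_{R0}(1−X) = 1.337 mol·L⁻¹.
Along a PFR/batch, dC_T/dC_R = −r_T/(r_S+r_T) = −k₂/(k₂+k₁·C_R).
Integrating from C_{R0} to C_R: C_T = (0.652/0.131)·ln[(0.652+0.131·3.49)/(0.652+0.131·1.34)] = 4.977·ln(1.109/0.8271) = 1.461 mol·L⁻¹.
Then C_S = (C_{R0}−C_R) − C_T = 2.153 − 1.461 = 0.6928 mol·L⁻¹.
S̃_{S/T} = C_S/C_T = 0.6928/1.461 = 0.474.

0.474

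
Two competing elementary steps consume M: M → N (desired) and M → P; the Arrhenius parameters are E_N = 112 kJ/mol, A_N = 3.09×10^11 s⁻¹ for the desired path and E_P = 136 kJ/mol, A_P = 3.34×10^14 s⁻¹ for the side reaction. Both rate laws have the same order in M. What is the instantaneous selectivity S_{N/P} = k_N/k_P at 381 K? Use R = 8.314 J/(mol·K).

With equal orders, S_{N/P} = k_N/k_P = (A_N/A_P)·exp[(E_P−E_N)/(RT)].
(E_P−E_N)/(RT) = (136−112)×10³/(8.314×381) = 24000/3168 = 7.577.
k_N/k_P = (3.09×10^11/3.34×10^14)·exp(7.577) = 9.251×10^-4 × 1952 = 1.81.

1.81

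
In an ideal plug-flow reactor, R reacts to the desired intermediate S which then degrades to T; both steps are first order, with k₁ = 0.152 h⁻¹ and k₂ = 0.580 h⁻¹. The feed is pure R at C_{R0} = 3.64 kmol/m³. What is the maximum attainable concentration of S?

At the optimum, C_{S,max}/C_{R0} = (k₁/k₂)^[k₂/(k₂−k₁)].
= (0.152/0.580)^(0.580/(0.580−0.152)) = (0.2621)^(1.355) = 0.1629.
C_{S,max} = 0.1629×3.64 = 0.593 kmol/m³.

0.593 kmol/m³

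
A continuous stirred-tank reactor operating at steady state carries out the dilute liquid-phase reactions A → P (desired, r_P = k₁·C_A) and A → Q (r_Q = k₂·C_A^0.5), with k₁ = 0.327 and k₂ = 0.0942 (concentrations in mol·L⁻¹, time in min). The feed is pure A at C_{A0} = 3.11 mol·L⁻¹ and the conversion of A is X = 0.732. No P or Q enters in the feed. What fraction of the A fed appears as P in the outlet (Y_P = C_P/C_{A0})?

Exit C_A = C_{A0}(1−X) = 3.11×0.268 = 0.8335 mol·L⁻¹.
A CSTR operates uniformly at the exit composition, giving r_P = 0.2725 and r_Q = 0.08600 (each k·C_A^n at C_A = 0.8335).
Fraction of consumed A going to P: r_P/(r_P+r_Q) = 0.7601.
C_P = 0.7601·C_{A0}·X = 0.7601×3.11×0.732 = 1.73 mol·L⁻¹; Y_P = C_P/C_{A0} = 0.556.

0.556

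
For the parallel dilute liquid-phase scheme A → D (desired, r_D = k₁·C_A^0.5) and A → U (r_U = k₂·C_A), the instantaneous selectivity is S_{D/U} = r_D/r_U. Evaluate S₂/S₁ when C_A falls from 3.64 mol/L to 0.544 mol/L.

2.59

S_{D/U} = (k₁/k₂)·C_A^-0.5, so S₂/S₁ = (C_{A,2}/C_{A,1})^-0.5.
= (0.544/3.64)^(-0.5) = (0.1495)^(-0.5) = 2.59.
Selectivity toward D rises as C_A falls — low-concentration operation is favoured.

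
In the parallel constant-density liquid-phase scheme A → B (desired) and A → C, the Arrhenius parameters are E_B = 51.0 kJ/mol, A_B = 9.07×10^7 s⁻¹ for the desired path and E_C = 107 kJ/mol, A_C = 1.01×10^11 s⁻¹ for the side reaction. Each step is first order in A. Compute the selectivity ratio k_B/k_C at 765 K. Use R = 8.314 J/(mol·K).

5.99

Since both paths have the same order in A, the concentration cancels and S_{B/C} = k_B/k_C = (A_B/A_C)·exp[(E_C−E_B)/(RT)].
(E_C−E_B)/(RT) = (107−51.0)×10³/(8.314×765) = 56000/6360 = 8.805.
k_B/k_C = (9.07×10^7/1.01×10^11)·exp(8.805) = 8.980×10^-4 × 6666 = 5.99.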